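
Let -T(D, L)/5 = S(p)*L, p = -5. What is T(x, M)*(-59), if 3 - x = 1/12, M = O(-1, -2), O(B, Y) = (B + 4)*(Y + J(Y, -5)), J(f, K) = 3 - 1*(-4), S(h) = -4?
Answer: -17700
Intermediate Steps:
J(f, K) = 7 (J(f, K) = 3 + 4 = 7)
O(B, Y) = (4 + B)*(7 + Y) (O(B, Y) = (B + 4)*(Y + 7) = (4 + B)*(7 + Y))
M = 15 (M = 28 + 4*(-2) + 7*(-1) - 1*(-2) = 28 - 8 - 7 + 2 = 15)
x = 35/12 (x = 3 - 1/12 = 35/12 ≈ 2.9167)
T(D, L) = 20*L (T(D, L) = -(-20)*L = 20*L)
T(x, M)*(-59) = (20*15)*(-59) = 300*(-59) = -17700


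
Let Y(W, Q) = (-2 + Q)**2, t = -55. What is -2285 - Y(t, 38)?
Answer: -3581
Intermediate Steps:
-2285 - Y(t, 38) = -2285 - (-2 + 38)**2 = -2285 - 1*36**2 = -2285 - 1*1296 = -2285 - 1296 = -3581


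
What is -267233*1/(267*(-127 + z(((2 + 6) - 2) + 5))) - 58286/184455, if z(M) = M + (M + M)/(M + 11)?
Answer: 3166852759/377579385 ≈ 8.3873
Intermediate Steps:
z(M) = M + 2*M/(11 + M) (z(M) = M + (2*M)/(11 + M) = M + 2*M/(11 + M))
-267233*1/(267*(-127 + z(((2 + 6) - 2) + 5))) - 58286/184455 = -267233*1/(267*(-127 + (((2 + 6) - 2) + 5)*(13 + (((2 + 6) - 2) + 5))/(11 + (((2 + 6) - 2) + 5)))) - 58286/184455 = -267233*1/(267*(-127 + ((8 - 2) + 5)*(13 + ((8 - 2) + 5))/(11 + ((8 - 2) + 5)))) - 58286*1/184455 = -267233*1/(267*(-127 + (6 + 5)*(13 + (6 + 5))/(11 + (6 + 5)))) - 58286/184455 = -267233*1/(267*(-127 + 11*(13 + 11)/(11 + 11))) - 58286/184455 = -267233*1/(267*(-127 + 11*24/22)) - 58286/184455 = -267233*1/(267*(-127 + 11*(1/22)*24)) - 58286/184455 = -267233*1/(267*(-127 + 12)) - 58286/184455 = -267233/(267*(-115)) - 58286/184455 = -267233/(-30705) - 58286/184455 = -267233*(-1/30705) - 58286/184455 = 267233/30705 - 58286/184455 = 3166852759/377579385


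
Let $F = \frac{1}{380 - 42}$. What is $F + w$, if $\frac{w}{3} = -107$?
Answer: $- \frac{108497}{338} \approx -321.0$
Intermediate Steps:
$w = -321$ ($w = 3 \left(-107\right) = -321$)
$F = \frac{1}{338} \approx 0.0029586$
$F + w = \frac{1}{338} - 321 = - \frac{108497}{338}$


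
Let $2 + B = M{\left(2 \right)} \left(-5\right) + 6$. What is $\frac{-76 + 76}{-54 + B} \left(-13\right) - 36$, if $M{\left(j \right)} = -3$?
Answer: $-36$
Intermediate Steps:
$B = 19$ ($B = -2 + \left(\left(-3\right) \left(-5\right) + 6\right) = -2 + \left(15 + 6\right) = -2 + 21 = 19$)
$\frac{-76 + 76}{-54 + B} \left(-13\right) - 36 = \frac{-76 + 76}{-54 + 19} \left(-13\right) - 36 = \frac{0}{-35} \left(-13\right) - 36 = 0 \left(- \frac{1}{35}\right) \left(-13\right) - 36 = 0 \left(-13\right) - 36 = 0 - 36 = -36$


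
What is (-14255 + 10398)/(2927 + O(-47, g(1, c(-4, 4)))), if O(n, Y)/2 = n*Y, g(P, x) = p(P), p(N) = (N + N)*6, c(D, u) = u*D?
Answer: -551/257 ≈ -2.1440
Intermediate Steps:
c(D, u) = D*u
p(N) = 12*N (p(N) = (2*N)*6 = 12*N)
g(P, x) = 12*P
O(n, Y) = 2*Y*n (O(n, Y) = 2*(n*Y) = 2*(Y*n) = 2*Y*n)
(-14255 + 10398)/(2927 + O(-47, g(1, c(-4, 4)))) = (-14255 + 10398)/(2927 + 2*(12*1)*(-47)) = -3857/(2927 + 2*12*(-47)) = -3857/(2927 - 1128) = -3857/1799 = -3857*1/1799 = -551/257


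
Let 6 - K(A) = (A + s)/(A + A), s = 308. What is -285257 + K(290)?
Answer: -82723089/290 ≈ -2.8525e+5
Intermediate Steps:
K(A) = 6 - (308 + A)/(2*A) (K(A) = 6 - (A + 308)/(A + A) = 6 - (308 + A)/(2*A))
-285257 + K(290) = -285257 + (11/2 - 154/290) = -285257 + (11/2 - 154*1/290) = -285257 + (11/2 - 77/145) = -285257 + 1441/290 = -82723089/290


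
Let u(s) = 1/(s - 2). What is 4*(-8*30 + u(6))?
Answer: -959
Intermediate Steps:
u(s) = 1/(-2 + s)
4*(-8*30 + u(6)) = 4*(-8*30 + 1/(-2 + 6)) = 4*(-240 + 1/4) = 4*(-240 + ¼) = 4*(-959/4) = -959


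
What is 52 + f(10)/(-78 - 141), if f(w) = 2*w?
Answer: 11368/219 ≈ 51.909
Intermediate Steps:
52 + f(10)/(-78 - 141) = 52 + (2*10)/(-78 - 141) = 52 + 20/(-219) = 52 + 20*(-1/219) = 52 - 20/219 = 11368/219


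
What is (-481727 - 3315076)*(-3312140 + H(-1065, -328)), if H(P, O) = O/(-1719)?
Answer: 2401928591515844/191 ≈ 1.2576e+13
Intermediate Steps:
H(P, O) = -O/1719 (H(P, O) = O*(-1/1719) = -O/1719)
(-481727 - 3315076)*(-3312140 + H(-1065, -328)) = (-481727 - 3315076)*(-3312140 - 1/1719*(-328)) = -3796803*(-3312140 + 328/1719) = -3796803*(-5693568332/1719) = 2401928591515844/191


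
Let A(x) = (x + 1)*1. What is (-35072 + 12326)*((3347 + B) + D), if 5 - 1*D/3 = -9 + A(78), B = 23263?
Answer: -600835590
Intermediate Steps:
A(x) = 1 + x (A(x) = (1 + x)*1 = 1 + x)
D = -195 (D = 15 - 3*(-9 + (1 + 78)) = 15 - 3*(-9 + 79) = 15 - 3*70 = 15 - 210 = -195)
(-35072 + 12326)*((3347 + B) + D) = (-35072 + 12326)*((3347 + 23263) - 195) = -22746*(26610 - 195) = -22746*26415 = -600835590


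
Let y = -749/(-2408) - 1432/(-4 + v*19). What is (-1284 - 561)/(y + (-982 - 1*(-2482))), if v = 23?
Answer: -30535160/24775747 ≈ -1.2325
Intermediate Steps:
y = -446277/148952 (y = -749/(-2408) - 1432/(-4 + 23*19) = -749*(-1/2408) - 1432/(-4 + 437) = 107/344 - 1432/433 = -446277/148952 ≈ -2.9961)
(-1284 - 561)/(y + (-982 - 1*(-2482))) = (-1284 - 561)/(-446277/148952 + (-982 - 1*(-2482))) = -1845/(-446277/148952 + (-982 + 2482)) = -1845/(-446277/148952 + 1500) = -1845/222981723/148952 = -1845*148952/222981723 = -30535160/24775747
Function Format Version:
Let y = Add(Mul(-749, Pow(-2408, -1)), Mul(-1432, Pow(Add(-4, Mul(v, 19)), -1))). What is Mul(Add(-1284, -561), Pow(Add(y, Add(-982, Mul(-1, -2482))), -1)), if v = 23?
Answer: Rational(-30535160, 24775747) ≈ -1.2325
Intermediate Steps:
y = Rational(-446277, 148952) (y = Add(Mul(-749, Pow(-2408, -1)), Mul(-1432, Pow(Add(-4, Mul(23, 19)), -1))) = Add(Mul(-749, Rational(-1, 2408)), Mul(-1432, Pow(Add(-4, 437), -1))) = Add(Rational(107, 344), Mul(-1432, Pow(433, -1))) = Add(Rational(107, 344), Mul(-1432, Rational(1, 433))) = Add(Rational(107, 344), Rational(-1432, 433)) = Rational(-446277, 148952) ≈ -2.9961)
Mul(Add(-1284, -561), Pow(Add(y, Add(-982, Mul(-1, -2482))), -1)) = Mul(Add(-1284, -561), Pow(Add(Rational(-446277, 148952), Add(-982, Mul(-1, -2482))), -1)) = Mul(-1845, Pow(Add(Rational(-446277, 148952), Add(-982, 2482)), -1)) = Mul(-1845, Pow(Add(Rational(-446277, 148952), 1500), -1)) = Mul(-1845, Pow(Rational(222981723, 148952), -1)) = Mul(-1845, Rational(148952, 222981723)) = Rational(-30535160, 24775747)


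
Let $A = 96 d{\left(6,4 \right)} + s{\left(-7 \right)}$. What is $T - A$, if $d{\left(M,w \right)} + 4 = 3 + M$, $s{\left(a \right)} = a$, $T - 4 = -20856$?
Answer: $-21325$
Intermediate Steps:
$T = -20852$ ($T = 4 - 20856 = -20852$)
$d{\left(M,w \right)} = -1 + M$ ($d{\left(M,w \right)} = -4 + \left(3 + M\right) = -1 + M$)
$A = 473$ ($A = 96 \left(-1 + 6\right) - 7 = 96 \cdot 5 - 7 = 480 - 7 = 473$)
$T - A = -20852 - 473 = -21325$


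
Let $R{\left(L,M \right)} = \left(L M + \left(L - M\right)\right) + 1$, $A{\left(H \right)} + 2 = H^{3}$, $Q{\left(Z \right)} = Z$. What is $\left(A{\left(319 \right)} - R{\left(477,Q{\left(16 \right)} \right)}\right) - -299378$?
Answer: $32753041$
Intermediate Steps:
$A{\left(H \right)} = -2 + H^{3}$
$R{\left(L,M \right)} = 1 + L - M + L M$ ($R{\left(L,M \right)} = \left(L - M + L M\right) + 1 = 1 + L - M + L M$)
$\left(A{\left(319 \right)} - R{\left(477,Q{\left(16 \right)} \right)}\right) - -299378 = \left(\left(-2 + 319^{3}\right) - \left(1 + 477 - 16 + 477 \cdot 16\right)\right) - -299378 = \left(\left(-2 + 32461759\right) - \left(1 + 477 - 16 + 7632\right)\right) + 299378 = \left(32461757 - 8094\right) + 299378 = 32453663 + 299378 = 32753041$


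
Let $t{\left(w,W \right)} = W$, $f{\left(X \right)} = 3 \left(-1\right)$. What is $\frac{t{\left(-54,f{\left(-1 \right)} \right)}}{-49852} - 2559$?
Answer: $- \frac{127571265}{49852} \approx -2559.0$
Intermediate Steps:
$f{\left(X \right)} = -3$
$\frac{t{\left(-54,f{\left(-1 \right)} \right)}}{-49852} - 2559 = - \frac{3}{-49852} - 2559 = \left(-3\right) \left(- \frac{1}{49852}\right) - 2559 = \frac{3}{49852} - 2559 = - \frac{127571265}{49852}$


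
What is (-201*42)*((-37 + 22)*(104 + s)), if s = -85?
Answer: 2405970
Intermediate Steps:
(-201*42)*((-37 + 22)*(104 + s)) = (-201*42)*((-37 + 22)*(104 - 85)) = -(-126630)*19 = -8442*(-285) = 2405970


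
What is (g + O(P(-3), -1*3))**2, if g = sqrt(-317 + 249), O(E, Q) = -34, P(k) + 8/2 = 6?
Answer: 1088 - 136*I*sqrt(17) ≈ 1088.0 - 560.74*I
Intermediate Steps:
P(k) = 2 (P(k) = -4 + 6 = 2)
g = 2*I*sqrt(17) (g = sqrt(-68) = 2*I*sqrt(17) ≈ 8.2462*I)
(g + O(P(-3), -1*3))**2 = (2*I*sqrt(17) - 34)**2 = (-34 + 2*I*sqrt(17))**2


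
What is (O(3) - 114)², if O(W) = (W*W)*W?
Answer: 7569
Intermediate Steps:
O(W) = W³ (O(W) = W²*W = W³)
(O(3) - 114)² = (3³ - 114)² = (27 - 114)² = (-87)² = 7569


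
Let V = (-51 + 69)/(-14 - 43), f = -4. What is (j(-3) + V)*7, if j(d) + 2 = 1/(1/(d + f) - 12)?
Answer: -27111/1615 ≈ -16.787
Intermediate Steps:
V = -6/19 (V = 18/(-57) = 18*(-1/57) = -6/19 ≈ -0.31579)
j(d) = -2 + 1/(-12 + 1/(-4 + d)) (j(d) = -2 + 1/(1/(d - 4) - 12) = -2 + 1/(1/(-4 + d) - 12) = -2 + 1/(-12 + 1/(-4 + d)))
(j(-3) + V)*7 = ((102 - 25*(-3))/(-49 + 12*(-3)) - 6/19)*7 = ((102 + 75)/(-49 - 36) - 6/19)*7 = (177/(-85) - 6/19)*7 = (-1/85*177 - 6/19)*7 = (-177/85 - 6/19)*7 = -3873/1615*7 = -27111/1615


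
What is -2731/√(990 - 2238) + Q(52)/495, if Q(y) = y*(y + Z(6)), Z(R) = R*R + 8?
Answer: 1664/165 + 2731*I*√78/312 ≈ 10.085 + 77.306*I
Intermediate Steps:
Z(R) = 8 + R² (Z(R) = R² + 8 = 8 + R²)
Q(y) = y*(44 + y) (Q(y) = y*(y + (8 + 6²)) = y*(y + (8 + 36)) = y*(y + 44) = y*(44 + y))
-2731/√(990 - 2238) + Q(52)/495 = -2731/√(990 - 2238) + (52*(44 + 52))/495 = -2731*(-I*√78/312) + (52*96)*(1/495) = -2731*(-I*√78/312) + 4992*(1/495) = -(-2731)*I*√78/312 + 1664/165 = 2731*I*√78/312 + 1664/165 = 1664/165 + 2731*I*√78/312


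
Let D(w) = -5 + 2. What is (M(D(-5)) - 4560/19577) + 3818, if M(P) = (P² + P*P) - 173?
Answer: 71705991/19577 ≈ 3662.8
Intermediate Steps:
D(w) = -3
M(P) = -173 + 2*P² (M(P) = (P² + P²) - 173 = 2*P² - 173 = -173 + 2*P²)
(M(D(-5)) - 4560/19577) + 3818 = ((-173 + 2*(-3)²) - 4560/19577) + 3818 = ((-173 + 2*9) - 4560*1/19577) + 3818 = ((-173 + 18) - 4560/19577) + 3818 = (-155 - 4560/19577) + 3818 = -3038995/19577 + 3818 = 71705991/19577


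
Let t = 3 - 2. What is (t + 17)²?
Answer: 324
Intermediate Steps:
t = 1
(t + 17)² = (1 + 17)² = 18² = 324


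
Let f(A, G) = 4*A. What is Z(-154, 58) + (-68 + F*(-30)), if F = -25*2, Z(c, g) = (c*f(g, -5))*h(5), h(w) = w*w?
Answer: -891768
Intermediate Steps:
h(w) = w²
Z(c, g) = 100*c*g (Z(c, g) = (c*(4*g))*5² = (4*c*g)*25 = 100*c*g)
F = -50
Z(-154, 58) + (-68 + F*(-30)) = 100*(-154)*58 + (-68 - 50*(-30)) = -893200 + (-68 + 1500) = -893200 + 1432 = -891768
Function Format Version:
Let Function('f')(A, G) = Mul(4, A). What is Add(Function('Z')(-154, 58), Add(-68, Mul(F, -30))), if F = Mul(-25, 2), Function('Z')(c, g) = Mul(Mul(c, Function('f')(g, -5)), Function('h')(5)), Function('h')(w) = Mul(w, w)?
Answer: -891768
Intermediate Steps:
Function('h')(w) = Pow(w, 2)
Function('Z')(c, g) = Mul(100, c, g) (Function('Z')(c, g) = Mul(Mul(c, Mul(4, g)), Pow(5, 2)) = Mul(Mul(4, c, g), 25) = Mul(100, c, g))
F = -50
Add(Function('Z')(-154, 58), Add(-68, Mul(F, -30))) = Add(Mul(100, -154, 58), Add(-68, Mul(-50, -30))) = Add(-893200, Add(-68, 1500)) = Add(-893200, 1432) = -891768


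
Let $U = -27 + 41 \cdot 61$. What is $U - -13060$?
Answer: $15534$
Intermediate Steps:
$U = 2474$ ($U = -27 + 2501 = 2474$)
$U - -13060 = 2474 - -13060 = 2474 + 13060 = 15534$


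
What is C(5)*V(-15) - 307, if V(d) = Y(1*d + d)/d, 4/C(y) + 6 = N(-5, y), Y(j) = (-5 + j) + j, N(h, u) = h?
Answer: -10183/33 ≈ -308.58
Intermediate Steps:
Y(j) = -5 + 2*j
C(y) = -4/11 (C(y) = 4/(-6 - 5) = 4/(-11) = 4*(-1/11) = -4/11)
V(d) = (-5 + 4*d)/d (V(d) = (-5 + 2*(1*d + d))/d = (-5 + 2*(d + d))/d = (-5 + 2*(2*d))/d = (-5 + 4*d)/d)
C(5)*V(-15) - 307 = -4*(4 - 5/(-15))/11 - 307 = -4*(4 - 5*(-1/15))/11 - 307 = -4*(4 + 1/3)/11 - 307 = -4/11*13/3 - 307 = -52/33 - 307 = -10183/33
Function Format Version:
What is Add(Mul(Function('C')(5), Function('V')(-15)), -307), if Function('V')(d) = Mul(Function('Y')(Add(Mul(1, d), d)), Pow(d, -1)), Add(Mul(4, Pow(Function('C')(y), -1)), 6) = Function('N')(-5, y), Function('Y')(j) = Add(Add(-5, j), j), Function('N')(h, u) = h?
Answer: Rational(-10183, 33) ≈ -308.58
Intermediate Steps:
Function('Y')(j) = Add(-5, Mul(2, j))
Function('C')(y) = Rational(-4, 11) (Function('C')(y) = Mul(4, Pow(Add(-6, -5), -1)) = Mul(4, Pow(-11, -1)) = Mul(4, Rational(-1, 11)) = Rational(-4, 11))
Function('V')(d) = Mul(Pow(d, -1), Add(-5, Mul(4, d))) (Function('V')(d) = Mul(Add(-5, Mul(2, Add(Mul(1, d), d))), Pow(d, -1)) = Mul(Add(-5, Mul(2, Add(d, d))), Pow(d, -1)) = Mul(Add(-5, Mul(2, Mul(2, d))), Pow(d, -1)) = Mul(Add(-5, Mul(4, d)), Pow(d, -1)) = Mul(Pow(d, -1), Add(-5, Mul(4, d))))
Add(Mul(Function('C')(5), Function('V')(-15)), -307) = Add(Mul(Rational(-4, 11), Add(4, Mul(-5, Pow(-15, -1)))), -307) = Add(Mul(Rational(-4, 11), Add(4, Mul(-5, Rational(-1, 15)))), -307) = Add(Mul(Rational(-4, 11), Add(4, Rational(1, 3))), -307) = Add(Mul(Rational(-4, 11), Rational(13, 3)), -307) = Add(Rational(-52, 33), -307) = Rational(-10183, 33)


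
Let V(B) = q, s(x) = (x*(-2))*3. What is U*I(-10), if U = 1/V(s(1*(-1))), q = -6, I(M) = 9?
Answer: -3/2 ≈ -1.5000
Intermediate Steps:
s(x) = -6*x (s(x) = -2*x*3 = -6*x)
V(B) = -6
U = -⅙ (U = 1/(-6) = -⅙ ≈ -0.16667)
U*I(-10) = -⅙*9 = -3/2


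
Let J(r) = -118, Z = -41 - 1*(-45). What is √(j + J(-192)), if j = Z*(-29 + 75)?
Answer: √66 ≈ 8.1240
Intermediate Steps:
Z = 4 (Z = -41 + 45 = 4)
j = 184 (j = 4*(-29 + 75) = 4*46 = 184)
√(j + J(-192)) = √(184 - 118) = √66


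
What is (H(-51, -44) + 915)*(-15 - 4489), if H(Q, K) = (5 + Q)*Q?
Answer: -14687544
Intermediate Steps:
H(Q, K) = Q*(5 + Q)
(H(-51, -44) + 915)*(-15 - 4489) = (-51*(5 - 51) + 915)*(-15 - 4489) = (-51*(-46) + 915)*(-4504) = (2346 + 915)*(-4504) = 3261*(-4504) = -14687544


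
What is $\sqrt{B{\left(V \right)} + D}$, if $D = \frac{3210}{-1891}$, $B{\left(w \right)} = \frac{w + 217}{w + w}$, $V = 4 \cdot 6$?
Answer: $\frac{\sqrt{1711266123}}{22692} \approx 1.823$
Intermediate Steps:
$V = 24$
$B{\left(w \right)} = \frac{217 + w}{2 w}$
$D = - \frac{3210}{1891}$ ($D = 3210 \left(- \frac{1}{1891}\right) = - \frac{3210}{1891} \approx -1.6975$)
$\sqrt{B{\left(V \right)} + D} = \sqrt{\frac{217 + 24}{2 \cdot 24} - \frac{3210}{1891}} = \sqrt{\frac{1}{2} \cdot \frac{1}{24} \cdot 241 - \frac{3210}{1891}} = \sqrt{\frac{241}{48} - \frac{3210}{1891}} = \sqrt{\frac{301651}{90768}} = \frac{\sqrt{1711266123}}{22692}$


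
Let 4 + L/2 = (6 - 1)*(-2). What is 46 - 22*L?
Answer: 662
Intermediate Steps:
L = -28 (L = -8 + 2*((6 - 1)*(-2)) = -8 + 2*(5*(-2)) = -8 + 2*(-10) = -8 - 20 = -28)
46 - 22*L = 46 - 22*(-28) = 46 + 616 = 662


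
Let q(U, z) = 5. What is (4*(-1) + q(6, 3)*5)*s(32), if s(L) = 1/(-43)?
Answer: -21/43 ≈ -0.48837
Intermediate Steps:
s(L) = -1/43
(4*(-1) + q(6, 3)*5)*s(32) = (4*(-1) + 5*5)*(-1/43) = (-4 + 25)*(-1/43) = 21*(-1/43) = -21/43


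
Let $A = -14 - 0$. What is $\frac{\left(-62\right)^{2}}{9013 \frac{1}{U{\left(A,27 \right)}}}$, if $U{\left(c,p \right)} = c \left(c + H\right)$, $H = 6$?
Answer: $\frac{430528}{9013} \approx 47.767$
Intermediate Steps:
$A = -14$ ($A = -14 + 0 = -14$)
$U{\left(c,p \right)} = c \left(6 + c\right)$ ($U{\left(c,p \right)} = c \left(c + 6\right) = c \left(6 + c\right)$)
$\frac{\left(-62\right)^{2}}{9013 \frac{1}{U{\left(A,27 \right)}}} = \frac{\left(-62\right)^{2}}{9013 \frac{1}{\left(-14\right) \left(6 - 14\right)}} = \frac{3844}{9013 \frac{1}{\left(-14\right) \left(-8\right)}} = \frac{3844}{9013 \cdot \frac{1}{112}} = \frac{3844}{\frac{9013}{112}} = 3844 \cdot \frac{112}{9013} = \frac{430528}{9013}$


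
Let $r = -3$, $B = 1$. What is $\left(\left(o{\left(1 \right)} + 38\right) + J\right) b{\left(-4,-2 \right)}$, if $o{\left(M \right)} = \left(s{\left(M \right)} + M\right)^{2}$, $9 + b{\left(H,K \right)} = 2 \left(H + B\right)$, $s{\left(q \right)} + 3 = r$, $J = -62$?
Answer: $-15$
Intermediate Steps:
$s{\left(q \right)} = -6$ ($s{\left(q \right)} = -3 - 3 = -6$)
$b{\left(H,K \right)} = -7 + 2 H$ ($b{\left(H,K \right)} = -9 + 2 \left(H + 1\right) = -9 + 2 \left(1 + H\right) = -9 + \left(2 + 2 H\right) = -7 + 2 H$)
$o{\left(M \right)} = \left(-6 + M\right)^{2}$
$\left(\left(o{\left(1 \right)} + 38\right) + J\right) b{\left(-4,-2 \right)} = \left(\left(\left(-6 + 1\right)^{2} + 38\right) - 62\right) \left(-7 + 2 \left(-4\right)\right) = \left(\left(\left(-5\right)^{2} + 38\right) - 62\right) \left(-7 - 8\right) = \left(\left(25 + 38\right) - 62\right) \left(-15\right) = \left(63 - 62\right) \left(-15\right) = 1 \left(-15\right) = -15$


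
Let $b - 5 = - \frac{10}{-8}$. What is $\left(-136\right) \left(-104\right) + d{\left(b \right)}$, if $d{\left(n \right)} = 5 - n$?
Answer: $\frac{56571}{4} \approx 14143.0$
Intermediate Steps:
$b = \frac{25}{4}$ ($b = 5 - \frac{10}{-8} = 5 - - \frac{5}{4} = 5 + \frac{5}{4} = \frac{25}{4} \approx 6.25$)
$\left(-136\right) \left(-104\right) + d{\left(b \right)} = \left(-136\right) \left(-104\right) + \left(5 - \frac{25}{4}\right) = 14144 + \left(5 - \frac{25}{4}\right) = 14144 - \frac{5}{4} = \frac{56571}{4}$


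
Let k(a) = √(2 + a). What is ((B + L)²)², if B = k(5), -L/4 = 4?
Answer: (16 - √7)⁴ ≈ 31804.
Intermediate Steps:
L = -16 (L = -4*4 = -16)
B = √7 (B = √(2 + 5) = √7 ≈ 2.6458)
((B + L)²)² = ((√7 - 16)²)² = ((-16 + √7)²)² = (-16 + √7)⁴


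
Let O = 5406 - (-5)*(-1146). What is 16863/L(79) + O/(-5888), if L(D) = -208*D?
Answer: -1468209/1511744 ≈ -0.97120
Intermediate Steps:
O = -324 (O = 5406 - 1*5730 = 5406 - 5730 = -324)
16863/L(79) + O/(-5888) = 16863/((-208*79)) - 324/(-5888) = 16863/(-16432) - 324*(-1/5888) = 16863*(-1/16432) + 81/1472 = -16863/16432 + 81/1472 = -1468209/1511744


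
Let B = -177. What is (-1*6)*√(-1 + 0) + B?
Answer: -177 - 6*I ≈ -177.0 - 6.0*I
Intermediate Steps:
(-1*6)*√(-1 + 0) + B = (-1*6)*√(-1 + 0) - 177 = -6*I - 177 = -177 - 6*I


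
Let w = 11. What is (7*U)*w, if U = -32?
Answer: -2464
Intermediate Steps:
(7*U)*w = (7*(-32))*11 = -224*11 = -2464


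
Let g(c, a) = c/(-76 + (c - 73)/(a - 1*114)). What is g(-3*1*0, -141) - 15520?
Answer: -15520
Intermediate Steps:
g(c, a) = c/(-76 + (-73 + c)/(-114 + a)) (g(c, a) = c/(-76 + (-73 + c)/(a - 114)) = c/(-76 + (-73 + c)/(-114 + a)))
g(-3*1*0, -141) - 15520 = (-3*1*0)*(-114 - 141)/(8591 - 3*1*0 - 76*(-141)) - 15520 = -3*0*(-255)/(8591 - 3*0 + 10716) - 15520 = 0*(-255)/(8591 + 0 + 10716) - 15520 = 0*(-255)/19307 - 15520 = 0*(1/19307)*(-255) - 15520 = 0 - 15520 = -15520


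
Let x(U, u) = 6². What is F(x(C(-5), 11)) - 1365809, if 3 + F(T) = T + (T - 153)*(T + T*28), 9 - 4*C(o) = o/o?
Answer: -1487924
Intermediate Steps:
C(o) = 2 (C(o) = 9/4 - o/(4*o) = 9/4 - ¼*1 = 9/4 - ¼ = 2)
x(U, u) = 36
F(T) = -3 + T + 29*T*(-153 + T) (F(T) = -3 + (T + (T - 153)*(T + T*28)) = -3 + (T + (-153 + T)*(T + 28*T)) = -3 + (T + (-153 + T)*(29*T)) = -3 + (T + 29*T*(-153 + T)) = -3 + T + 29*T*(-153 + T))
F(x(C(-5), 11)) - 1365809 = (-3 - 4436*36 + 29*36²) - 1365809 = (-3 - 159696 + 29*1296) - 1365809 = (-3 - 159696 + 37584) - 1365809 = -122115 - 1365809 = -1487924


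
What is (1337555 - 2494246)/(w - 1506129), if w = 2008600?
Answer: -1156691/502471 ≈ -2.3020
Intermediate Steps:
(1337555 - 2494246)/(w - 1506129) = (1337555 - 2494246)/(2008600 - 1506129) = -1156691/502471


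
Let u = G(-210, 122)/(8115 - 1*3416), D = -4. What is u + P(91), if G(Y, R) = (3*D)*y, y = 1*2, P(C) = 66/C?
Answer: 307950/427609 ≈ 0.72017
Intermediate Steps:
y = 2
G(Y, R) = -24 (G(Y, R) = (3*(-4))*2 = -12*2 = -24)
u = -24/4699 (u = -24/(8115 - 1*3416) = -24/(8115 - 3416) = -24/4699 ≈ -0.0051075)
u + P(91) = -24/4699 + 66/91 = 307950/427609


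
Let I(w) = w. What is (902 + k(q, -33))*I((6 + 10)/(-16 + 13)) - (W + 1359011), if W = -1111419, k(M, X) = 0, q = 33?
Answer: -757208/3 ≈ -2.5240e+5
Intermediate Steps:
(902 + k(q, -33))*I((6 + 10)/(-16 + 13)) - (W + 1359011) = (902 + 0)*((6 + 10)/(-16 + 13)) - (-1111419 + 1359011) = 902*(16/(-3)) - 1*247592 = 902*(16*(-⅓)) - 247592 = 902*(-16/3) - 247592 = -14432/3 - 247592 = -757208/3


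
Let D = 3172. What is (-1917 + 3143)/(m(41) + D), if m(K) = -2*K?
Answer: 613/1545 ≈ 0.39676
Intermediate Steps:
(-1917 + 3143)/(m(41) + D) = (-1917 + 3143)/(-2*41 + 3172) = 1226/(-82 + 3172) = 1226/3090 = 1226*(1/3090) = 613/1545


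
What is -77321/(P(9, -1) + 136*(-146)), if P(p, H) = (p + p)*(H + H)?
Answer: 77321/19892 ≈ 3.8870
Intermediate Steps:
P(p, H) = 4*H*p (P(p, H) = (2*p)*(2*H) = 4*H*p)
-77321/(P(9, -1) + 136*(-146)) = -77321/(4*(-1)*9 + 136*(-146)) = -77321/(-36 - 19856) = -77321/(-19892) = -77321*(-1/19892) = 77321/19892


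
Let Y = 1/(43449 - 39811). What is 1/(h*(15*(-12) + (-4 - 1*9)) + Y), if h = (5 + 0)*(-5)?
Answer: 3638/17553351 ≈ 0.00020725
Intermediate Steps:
h = -25 (h = 5*(-5) = -25)
Y = 1/3638 ≈ 0.00027488
1/(h*(15*(-12) + (-4 - 1*9)) + Y) = 1/(-25*(15*(-12) + (-4 - 1*9)) + 1/3638) = 1/(-25*(-180 + (-4 - 9)) + 1/3638) = 1/(-25*(-180 - 13) + 1/3638) = 1/(-25*(-193) + 1/3638) = 1/(4825 + 1/3638) = 1/(17553351/3638) = 3638/17553351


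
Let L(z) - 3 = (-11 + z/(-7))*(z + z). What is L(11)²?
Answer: 3667225/49 ≈ 74841.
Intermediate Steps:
L(z) = 3 + 2*z*(-11 - z/7) (L(z) = 3 + (-11 + z/(-7))*(z + z) = 3 + (-11 + z*(-⅐))*(2*z) = 3 + (-11 - z/7)*(2*z) = 3 + 2*z*(-11 - z/7))
L(11)² = (3 - 22*11 - 2/7*11²)² = (3 - 242 - 2/7*121)² = (3 - 242 - 242/7)² = (-1915/7)² = 3667225/49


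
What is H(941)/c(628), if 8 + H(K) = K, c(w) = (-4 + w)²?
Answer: 311/129792 ≈ 0.0023961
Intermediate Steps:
H(K) = -8 + K
H(941)/c(628) = (-8 + 941)/((-4 + 628)²) = 933/(624²) = 933/389376 = 933*(1/389376) = 311/129792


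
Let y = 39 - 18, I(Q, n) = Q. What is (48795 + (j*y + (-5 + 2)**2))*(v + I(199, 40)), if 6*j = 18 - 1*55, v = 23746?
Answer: 2331021805/2 ≈ 1.1655e+9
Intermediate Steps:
y = 21
j = -37/6 (j = (18 - 1*55)/6 = (18 - 55)/6 = (1/6)*(-37) = -37/6 ≈ -6.1667)
(48795 + (j*y + (-5 + 2)**2))*(v + I(199, 40)) = (48795 + (-37/6*21 + (-5 + 2)**2))*(23746 + 199) = (48795 + (-259/2 + (-3)**2))*23945 = (48795 + (-259/2 + 9))*23945 = (48795 - 241/2)*23945 = (97349/2)*23945 = 2331021805/2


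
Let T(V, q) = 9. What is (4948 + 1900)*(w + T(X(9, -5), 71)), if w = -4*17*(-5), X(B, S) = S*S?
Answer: 2389952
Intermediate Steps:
X(B, S) = S²
w = 340 (w = -68*(-5) = 340)
(4948 + 1900)*(w + T(X(9, -5), 71)) = (4948 + 1900)*(340 + 9) = 6848*349 = 2389952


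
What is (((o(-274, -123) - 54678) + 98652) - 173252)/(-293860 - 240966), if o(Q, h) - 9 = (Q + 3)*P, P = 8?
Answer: 131437/534826 ≈ 0.24576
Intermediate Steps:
o(Q, h) = 33 + 8*Q (o(Q, h) = 9 + (Q + 3)*8 = 9 + (3 + Q)*8 = 9 + (24 + 8*Q) = 33 + 8*Q)
(((o(-274, -123) - 54678) + 98652) - 173252)/(-293860 - 240966) = ((((33 + 8*(-274)) - 54678) + 98652) - 173252)/(-293860 - 240966) = ((((33 - 2192) - 54678) + 98652) - 173252)/(-534826) = (((-2159 - 54678) + 98652) - 173252)*(-1/534826) = ((-56837 + 98652) - 173252)*(-1/534826) = (41815 - 173252)*(-1/534826) = -131437*(-1/534826) = 131437/534826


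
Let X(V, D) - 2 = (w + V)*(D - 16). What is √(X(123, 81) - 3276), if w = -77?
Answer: 2*I*√71 ≈ 16.852*I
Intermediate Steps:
X(V, D) = 2 + (-77 + V)*(-16 + D) (X(V, D) = 2 + (-77 + V)*(D - 16) = 2 + (-77 + V)*(-16 + D))
√(X(123, 81) - 3276) = √((1234 - 77*81 - 16*123 + 81*123) - 3276) = √((1234 - 6237 - 1968 + 9963) - 3276) = √(2992 - 3276) = √(-284) = 2*I*√71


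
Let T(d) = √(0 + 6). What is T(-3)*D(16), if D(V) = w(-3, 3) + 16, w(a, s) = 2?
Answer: 18*√6 ≈ 44.091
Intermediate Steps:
T(d) = √6
D(V) = 18 (D(V) = 2 + 16 = 18)
T(-3)*D(16) = √6*18 = 18*√6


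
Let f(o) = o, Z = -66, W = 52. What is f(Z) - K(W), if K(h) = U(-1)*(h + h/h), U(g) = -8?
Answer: 358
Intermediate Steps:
K(h) = -8 - 8*h (K(h) = -8*(h + h/h) = -8*(h + 1) = -8*(1 + h) = -8 - 8*h)
f(Z) - K(W) = -66 - (-8 - 8*52) = -66 - (-8 - 416) = -66 - 1*(-424) = -66 + 424 = 358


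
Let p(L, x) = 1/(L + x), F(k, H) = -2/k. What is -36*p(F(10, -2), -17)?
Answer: 90/43 ≈ 2.0930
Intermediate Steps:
-36*p(F(10, -2), -17) = -36/(-2/10 - 17) = -36/(-2*1/10 - 17) = -36/(-1/5 - 17) = -36/(-86/5) = -36*(-5/86) = 90/43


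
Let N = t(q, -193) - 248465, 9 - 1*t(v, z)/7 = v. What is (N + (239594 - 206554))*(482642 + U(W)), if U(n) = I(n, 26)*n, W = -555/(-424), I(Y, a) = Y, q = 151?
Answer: -18778191032726923/179776 ≈ -1.0445e+11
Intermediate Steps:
t(v, z) = 63 - 7*v
W = 555/424 (W = -555*(-1/424) = 555/424 ≈ 1.3090)
N = -249459 (N = (63 - 7*151) - 248465 = (63 - 1057) - 248465 = -994 - 248465 = -249459)
U(n) = n² (U(n) = n*n = n²)
(N + (239594 - 206554))*(482642 + U(W)) = (-249459 + (239594 - 206554))*(482642 + (555/424)²) = (-249459 + 33040)*(482642 + 308025/179776) = -216419*86767756217/179776 = -18778191032726923/179776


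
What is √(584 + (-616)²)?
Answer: 2*√95010 ≈ 616.47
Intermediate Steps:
√(584 + (-616)²) = √(584 + 379456) = √380040 = 2*√95010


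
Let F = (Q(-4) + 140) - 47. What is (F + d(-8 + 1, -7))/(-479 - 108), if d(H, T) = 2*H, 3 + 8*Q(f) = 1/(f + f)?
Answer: -5031/37568 ≈ -0.13392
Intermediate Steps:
Q(f) = -3/8 + 1/(16*f) (Q(f) = -3/8 + 1/(8*(f + f)) = -3/8 + 1/(8*((2*f))) = -3/8 + (1/(2*f))/8 = -3/8 + 1/(16*f))
F = 5927/64 (F = ((1/16)*(1 - 6*(-4))/(-4) + 140) - 47 = ((1/16)*(-¼)*(1 + 24) + 140) - 47 = ((1/16)*(-¼)*25 + 140) - 47 = (-25/64 + 140) - 47 = 8935/64 - 47 = 5927/64 ≈ 92.609)
(F + d(-8 + 1, -7))/(-479 - 108) = (5927/64 + 2*(-8 + 1))/(-479 - 108) = (5927/64 + 2*(-7))/(-587) = (5927/64 - 14)*(-1/587) = (5031/64)*(-1/587) = -5031/37568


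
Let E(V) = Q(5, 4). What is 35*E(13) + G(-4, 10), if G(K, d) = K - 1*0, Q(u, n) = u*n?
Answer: 696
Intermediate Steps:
Q(u, n) = n*u
G(K, d) = K (G(K, d) = K + 0 = K)
E(V) = 20 (E(V) = 4*5 = 20)
35*E(13) + G(-4, 10) = 35*20 - 4 = 700 - 4 = 696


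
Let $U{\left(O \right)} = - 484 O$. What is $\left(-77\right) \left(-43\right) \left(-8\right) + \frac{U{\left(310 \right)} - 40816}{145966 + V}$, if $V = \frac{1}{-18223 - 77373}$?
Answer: $- \frac{369625591858856}{13953765735} \approx -26489.0$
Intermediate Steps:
$V = - \frac{1}{95596}$ ($V = \frac{1}{-95596} = - \frac{1}{95596} \approx -1.0461 \cdot 10^{-5}$)
$\left(-77\right) \left(-43\right) \left(-8\right) + \frac{U{\left(310 \right)} - 40816}{145966 + V} = \left(-77\right) \left(-43\right) \left(-8\right) + \frac{\left(-484\right) 310 - 40816}{145966 - \frac{1}{95596}} = 3311 \left(-8\right) + \frac{-150040 - 40816}{\frac{13953765735}{95596}} = -26488 - \frac{18245070176}{13953765735} = - \frac{369625591858856}{13953765735}$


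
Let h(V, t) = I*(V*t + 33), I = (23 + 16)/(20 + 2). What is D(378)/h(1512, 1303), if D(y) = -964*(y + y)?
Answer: -1781472/8537399 ≈ -0.20867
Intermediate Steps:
I = 39/22 ≈ 1.7727
D(y) = -1928*y
h(V, t) = 117/2 + 39*V*t/22 (h(V, t) = 39*(V*t + 33)/22 = 39*(33 + V*t)/22 = 117/2 + 39*V*t/22)
D(378)/h(1512, 1303) = (-1928*378)/(117/2 + (39/22)*1512*1303) = -728784/(117/2 + 38417652/11) = -728784/76836591/22 = -728784*22/76836591 = -1781472/8537399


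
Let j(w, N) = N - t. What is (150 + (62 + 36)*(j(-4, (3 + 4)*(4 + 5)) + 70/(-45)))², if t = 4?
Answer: 2705664256/81 ≈ 3.3403e+7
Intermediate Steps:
j(w, N) = -4 + N (j(w, N) = N - 1*4 = N - 4 = -4 + N)
(150 + (62 + 36)*(j(-4, (3 + 4)*(4 + 5)) + 70/(-45)))² = (150 + (62 + 36)*((-4 + (3 + 4)*(4 + 5)) + 70/(-45)))² = (150 + 98*((-4 + 7*9) + 70*(-1/45)))² = (150 + 98*((-4 + 63) - 14/9))² = (150 + 98*(59 - 14/9))² = (150 + 98*(517/9))² = (150 + 50666/9)² = (52016/9)² = 2705664256/81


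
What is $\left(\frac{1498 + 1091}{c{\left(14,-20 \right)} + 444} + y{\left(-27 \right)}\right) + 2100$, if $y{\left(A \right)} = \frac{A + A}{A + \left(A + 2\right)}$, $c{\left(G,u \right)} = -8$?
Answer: $\frac{11942343}{5668} \approx 2107.0$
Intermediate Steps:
$y{\left(A \right)} = \frac{2 A}{2 + 2 A}$ ($y{\left(A \right)} = \frac{2 A}{A + \left(2 + A\right)} = \frac{2 A}{2 + 2 A}$)
$\left(\frac{1498 + 1091}{c{\left(14,-20 \right)} + 444} + y{\left(-27 \right)}\right) + 2100 = \left(\frac{1498 + 1091}{-8 + 444} - \frac{27}{1 - 27}\right) + 2100 = \left(\frac{2589}{436} - \frac{27}{-26}\right) + 2100 = \left(2589 \cdot \frac{1}{436} - - \frac{27}{26}\right) + 2100 = \left(\frac{2589}{436} + \frac{27}{26}\right) + 2100 = \frac{39543}{5668} + 2100 = \frac{11942343}{5668}$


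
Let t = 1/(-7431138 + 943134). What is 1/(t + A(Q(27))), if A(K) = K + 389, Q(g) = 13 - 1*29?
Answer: 6488004/2420025491 ≈ 0.0026810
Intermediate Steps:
Q(g) = -16 (Q(g) = 13 - 29 = -16)
t = -1/6488004 (t = 1/(-6488004) = -1/6488004 ≈ -1.5413e-7)
A(K) = 389 + K
1/(t + A(Q(27))) = 1/(-1/6488004 + (389 - 16)) = 1/(-1/6488004 + 373) = 1/(2420025491/6488004) = 6488004/2420025491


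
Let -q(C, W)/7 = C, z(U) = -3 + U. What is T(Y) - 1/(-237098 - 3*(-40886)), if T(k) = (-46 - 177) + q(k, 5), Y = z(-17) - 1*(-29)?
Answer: -32729839/114440 ≈ -286.00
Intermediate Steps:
q(C, W) = -7*C
Y = 9 (Y = (-3 - 17) - 1*(-29) = -20 + 29 = 9)
T(k) = -223 - 7*k (T(k) = (-46 - 177) - 7*k = -223 - 7*k)
T(Y) - 1/(-237098 - 3*(-40886)) = (-223 - 7*9) - 1/(-237098 - 3*(-40886)) = (-223 - 63) - 1/(-237098 + 122658) = -286 - 1/(-114440) = -286 - 1*(-1/114440) = -286 + 1/114440 = -32729839/114440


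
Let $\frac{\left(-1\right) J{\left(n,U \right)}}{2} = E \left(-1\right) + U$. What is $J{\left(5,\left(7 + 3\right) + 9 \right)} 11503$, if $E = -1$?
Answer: $-460120$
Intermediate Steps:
$J{\left(n,U \right)} = -2 - 2 U$ ($J{\left(n,U \right)} = - 2 \left(\left(-1\right) \left(-1\right) + U\right) = - 2 \left(1 + U\right) = -2 - 2 U$)
$J{\left(5,\left(7 + 3\right) + 9 \right)} 11503 = \left(-2 - 2 \left(\left(7 + 3\right) + 9\right)\right) 11503 = \left(-2 - 2 \left(10 + 9\right)\right) 11503 = \left(-2 - 38\right) 11503 = \left(-40\right) 11503 = -460120$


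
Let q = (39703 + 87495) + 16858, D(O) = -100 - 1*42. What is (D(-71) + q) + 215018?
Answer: 358932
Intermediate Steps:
D(O) = -142 (D(O) = -100 - 42 = -142)
q = 144056 (q = 127198 + 16858 = 144056)
(D(-71) + q) + 215018 = (-142 + 144056) + 215018 = 143914 + 215018 = 358932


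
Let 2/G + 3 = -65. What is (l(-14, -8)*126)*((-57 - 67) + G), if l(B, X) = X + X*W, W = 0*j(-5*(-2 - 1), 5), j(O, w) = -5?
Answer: 2125368/17 ≈ 1.2502e+5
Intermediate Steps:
G = -1/34 (G = 2/(-3 - 65) = 2/(-68) = 2*(-1/68) = -1/34 ≈ -0.029412)
W = 0 (W = 0*(-5) = 0)
l(B, X) = X (l(B, X) = X + X*0 = X + 0 = X)
(l(-14, -8)*126)*((-57 - 67) + G) = (-8*126)*((-57 - 67) - 1/34) = -1008*(-124 - 1/34) = -1008*(-4217/34) = 2125368/17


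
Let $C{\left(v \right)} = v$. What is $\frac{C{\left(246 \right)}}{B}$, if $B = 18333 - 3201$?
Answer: $\frac{41}{2522} \approx 0.016257$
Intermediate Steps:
$B = 15132$ ($B = 18333 - 3201 = 15132$)
$\frac{C{\left(246 \right)}}{B} = \frac{246}{15132} = 246 \cdot \frac{1}{15132} = \frac{41}{2522}$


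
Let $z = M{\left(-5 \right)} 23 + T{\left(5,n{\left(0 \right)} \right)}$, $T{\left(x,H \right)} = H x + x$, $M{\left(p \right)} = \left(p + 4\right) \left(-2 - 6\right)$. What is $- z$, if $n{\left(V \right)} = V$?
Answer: $-189$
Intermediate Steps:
$M{\left(p \right)} = -32 - 8 p$ ($M{\left(p \right)} = \left(4 + p\right) \left(-8\right) = -32 - 8 p$)
$T{\left(x,H \right)} = x + H x$
$z = 189$ ($z = \left(-32 - -40\right) 23 + 5 \left(1 + 0\right) = \left(-32 + 40\right) 23 + 5 \cdot 1 = 8 \cdot 23 + 5 = 184 + 5 = 189$)
$- z = \left(-1\right) 189 = -189$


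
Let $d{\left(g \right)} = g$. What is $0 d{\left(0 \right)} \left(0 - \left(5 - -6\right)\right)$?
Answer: $0$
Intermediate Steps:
$0 d{\left(0 \right)} \left(0 - \left(5 - -6\right)\right) = 0 \cdot 0 \left(0 - \left(5 - -6\right)\right) = 0 \left(0 - \left(5 + 6\right)\right) = 0 \left(0 - 11\right) = 0 \left(-11\right) = 0$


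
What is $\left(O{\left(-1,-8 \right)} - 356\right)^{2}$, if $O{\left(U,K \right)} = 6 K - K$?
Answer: $156816$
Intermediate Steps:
$O{\left(U,K \right)} = 5 K$
$\left(O{\left(-1,-8 \right)} - 356\right)^{2} = \left(5 \left(-8\right) - 356\right)^{2} = \left(-40 - 356\right)^{2} = \left(-396\right)^{2} = 156816$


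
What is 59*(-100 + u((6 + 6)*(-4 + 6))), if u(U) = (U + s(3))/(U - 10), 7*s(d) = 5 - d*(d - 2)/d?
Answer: -284026/49 ≈ -5796.4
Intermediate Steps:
s(d) = 1 - d/7 (s(d) = (5 - d*(d - 2)/d)/7 = (5 - d*(-2 + d)/d)/7 = (5 - (-2 + d))/7 = (5 + (2 - d))/7 = (7 - d)/7 = 1 - d/7)
u(U) = (4/7 + U)/(-10 + U) (u(U) = (U + (1 - ⅐*3))/(U - 10) = (U + (1 - 3/7))/(-10 + U) = (U + 4/7)/(-10 + U) = (4/7 + U)/(-10 + U))
59*(-100 + u((6 + 6)*(-4 + 6))) = 59*(-100 + (4/7 + (6 + 6)*(-4 + 6))/(-10 + (6 + 6)*(-4 + 6))) = 59*(-100 + (4/7 + 12*2)/(-10 + 12*2)) = 59*(-100 + (4/7 + 24)/(-10 + 24)) = 59*(-100 + (172/7)/14) = 59*(-100 + (1/14)*(172/7)) = 59*(-100 + 86/49) = 59*(-4814/49) = -284026/49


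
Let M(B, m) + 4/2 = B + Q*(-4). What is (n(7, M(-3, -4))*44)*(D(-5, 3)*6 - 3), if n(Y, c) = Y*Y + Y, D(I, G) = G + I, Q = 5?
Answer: -36960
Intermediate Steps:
M(B, m) = -22 + B (M(B, m) = -2 + (B + 5*(-4)) = -2 + (B - 20) = -2 + (-20 + B) = -22 + B)
n(Y, c) = Y + Y**2 (n(Y, c) = Y**2 + Y = Y + Y**2)
(n(7, M(-3, -4))*44)*(D(-5, 3)*6 - 3) = ((7*(1 + 7))*44)*((3 - 5)*6 - 3) = ((7*8)*44)*(-2*6 - 3) = (56*44)*(-12 - 3) = 2464*(-15) = -36960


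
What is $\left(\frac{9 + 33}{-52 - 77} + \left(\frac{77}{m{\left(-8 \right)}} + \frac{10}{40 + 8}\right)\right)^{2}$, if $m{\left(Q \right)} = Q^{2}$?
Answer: $\frac{80371225}{68161536} \approx 1.1791$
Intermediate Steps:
$\left(\frac{9 + 33}{-52 - 77} + \left(\frac{77}{m{\left(-8 \right)}} + \frac{10}{40 + 8}\right)\right)^{2} = \left(\frac{9 + 33}{-52 - 77} + \left(\frac{77}{\left(-8\right)^{2}} + \frac{10}{40 + 8}\right)\right)^{2} = \left(\frac{42}{-129} + \left(\frac{77}{64} + \frac{10}{48}\right)\right)^{2} = \left(42 \left(- \frac{1}{129}\right) + \left(77 \cdot \frac{1}{64} + 10 \cdot \frac{1}{48}\right)\right)^{2} = \left(- \frac{14}{43} + \left(\frac{77}{64} + \frac{5}{24}\right)\right)^{2} = \left(- \frac{14}{43} + \frac{271}{192}\right)^{2} = \left(\frac{8965}{8256}\right)^{2} = \frac{80371225}{68161536}$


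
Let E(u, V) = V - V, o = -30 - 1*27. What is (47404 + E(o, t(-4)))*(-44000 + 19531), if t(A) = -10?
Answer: -1159928476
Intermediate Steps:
o = -57 (o = -30 - 27 = -57)
E(u, V) = 0
(47404 + E(o, t(-4)))*(-44000 + 19531) = (47404 + 0)*(-44000 + 19531) = 47404*(-24469) = -1159928476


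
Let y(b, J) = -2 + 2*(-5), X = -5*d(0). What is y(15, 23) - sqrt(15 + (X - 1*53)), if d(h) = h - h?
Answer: -12 - I*sqrt(38) ≈ -12.0 - 6.1644*I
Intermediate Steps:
d(h) = 0
X = 0 (X = -5*0 = 0)
y(b, J) = -12 (y(b, J) = -2 - 10 = -12)
y(15, 23) - sqrt(15 + (X - 1*53)) = -12 - sqrt(15 + (0 - 1*53)) = -12 - sqrt(15 + (0 - 53)) = -12 - sqrt(15 - 53) = -12 - sqrt(-38) = -12 - I*sqrt(38)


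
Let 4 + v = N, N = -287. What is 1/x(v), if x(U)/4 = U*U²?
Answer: -1/98568684 ≈ -1.0145e-8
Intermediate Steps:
v = -291 (v = -4 - 287 = -291)
x(U) = 4*U³ (x(U) = 4*(U*U²) = 4*U³)
1/x(v) = 1/(4*(-291)³) = 1/(4*(-24642171)) = 1/(-98568684) = -1/98568684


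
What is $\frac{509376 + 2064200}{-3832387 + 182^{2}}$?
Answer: $- \frac{2573576}{3799263} \approx -0.67739$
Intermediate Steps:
$\frac{509376 + 2064200}{-3832387 + 182^{2}} = \frac{2573576}{-3832387 + 33124} = \frac{2573576}{-3799263} = 2573576 \left(- \frac{1}{3799263}\right) = - \frac{2573576}{3799263}$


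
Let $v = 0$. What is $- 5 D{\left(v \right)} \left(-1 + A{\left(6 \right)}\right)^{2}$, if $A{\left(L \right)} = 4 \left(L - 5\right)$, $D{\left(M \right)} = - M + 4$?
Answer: $-180$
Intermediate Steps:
$D{\left(M \right)} = 4 - M$
$A{\left(L \right)} = -20 + 4 L$ ($A{\left(L \right)} = 4 \left(-5 + L\right) = -20 + 4 L$)
$- 5 D{\left(v \right)} \left(-1 + A{\left(6 \right)}\right)^{2} = - 5 \left(4 - 0\right) \left(-1 + \left(-20 + 4 \cdot 6\right)\right)^{2} = - 5 \left(4 + 0\right) \left(-1 + \left(-20 + 24\right)\right)^{2} = \left(-5\right) 4 \left(-1 + 4\right)^{2} = - 20 \cdot 3^{2} = \left(-20\right) 9 = -180$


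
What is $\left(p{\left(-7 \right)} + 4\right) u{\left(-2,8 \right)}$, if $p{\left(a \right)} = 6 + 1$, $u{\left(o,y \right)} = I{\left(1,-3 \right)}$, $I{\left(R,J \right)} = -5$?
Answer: $-55$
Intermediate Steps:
$u{\left(o,y \right)} = -5$
$p{\left(a \right)} = 7$
$\left(p{\left(-7 \right)} + 4\right) u{\left(-2,8 \right)} = \left(7 + 4\right) \left(-5\right) = 11 \left(-5\right) = -55$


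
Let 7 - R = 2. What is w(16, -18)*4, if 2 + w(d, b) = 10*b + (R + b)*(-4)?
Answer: -520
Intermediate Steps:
R = 5 (R = 7 - 1*2 = 7 - 2 = 5)
w(d, b) = -22 + 6*b (w(d, b) = -2 + (10*b + (5 + b)*(-4)) = -2 + (10*b + (-20 - 4*b)) = -2 + (-20 + 6*b) = -22 + 6*b)
w(16, -18)*4 = (-22 + 6*(-18))*4 = (-22 - 108)*4 = -130*4 = -520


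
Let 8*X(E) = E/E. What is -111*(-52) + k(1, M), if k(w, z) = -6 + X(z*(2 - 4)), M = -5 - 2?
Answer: 46129/8 ≈ 5766.1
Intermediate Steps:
M = -7
X(E) = 1/8 (X(E) = (E/E)/8 = (1/8)*1 = 1/8)
k(w, z) = -47/8 (k(w, z) = -6 + 1/8 = -47/8)
-111*(-52) + k(1, M) = -111*(-52) - 47/8 = 5772 - 47/8 = 46129/8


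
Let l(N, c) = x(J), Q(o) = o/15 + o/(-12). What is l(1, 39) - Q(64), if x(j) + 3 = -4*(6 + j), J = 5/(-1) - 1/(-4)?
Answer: -104/15 ≈ -6.9333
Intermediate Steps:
J = -19/4 (J = 5*(-1) - 1*(-¼) = -5 + ¼ = -19/4 ≈ -4.7500)
Q(o) = -o/60 (Q(o) = o*(1/15) + o*(-1/12) = o/15 - o/12 = -o/60)
x(j) = -27 - 4*j (x(j) = -3 - 4*(6 + j) = -3 + (-24 - 4*j) = -27 - 4*j)
l(N, c) = -8 (l(N, c) = -27 - 4*(-19/4) = -27 + 19 = -8)
l(1, 39) - Q(64) = -8 - (-1)*64/60 = -8 - 1*(-16/15) = -8 + 16/15 = -104/15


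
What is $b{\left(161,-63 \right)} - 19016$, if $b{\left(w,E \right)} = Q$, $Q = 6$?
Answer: $-19010$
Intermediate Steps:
$b{\left(w,E \right)} = 6$
$b{\left(161,-63 \right)} - 19016 = 6 - 19016 = -19010$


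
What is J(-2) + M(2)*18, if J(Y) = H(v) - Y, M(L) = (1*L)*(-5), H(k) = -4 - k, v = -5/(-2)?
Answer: -369/2 ≈ -184.50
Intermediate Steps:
v = 5/2 (v = -5*(-½) = 5/2 ≈ 2.5000)
M(L) = -5*L (M(L) = L*(-5) = -5*L)
J(Y) = -13/2 - Y (J(Y) = (-4 - 1*5/2) - Y = (-4 - 5/2) - Y = -13/2 - Y)
J(-2) + M(2)*18 = (-13/2 - 1*(-2)) - 5*2*18 = (-13/2 + 2) - 10*18 = -9/2 - 180 = -369/2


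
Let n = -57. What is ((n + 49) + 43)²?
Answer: 1225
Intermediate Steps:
((n + 49) + 43)² = ((-57 + 49) + 43)² = (-8 + 43)² = 35² = 1225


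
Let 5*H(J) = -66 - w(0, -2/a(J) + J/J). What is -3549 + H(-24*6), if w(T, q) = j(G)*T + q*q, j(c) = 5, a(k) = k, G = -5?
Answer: -92337553/25920 ≈ -3562.4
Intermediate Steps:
w(T, q) = q² + 5*T (w(T, q) = 5*T + q*q = 5*T + q² = q² + 5*T)
H(J) = -66/5 - (1 - 2/J)²/5 (H(J) = (-66 - ((-2/J + J/J)² + 5*0))/5 = (-66 - ((-2/J + 1)² + 0))/5 = (-66 - ((1 - 2/J)² + 0))/5 = (-66 - (1 - 2/J)²)/5 = -66/5 - (1 - 2/J)²/5)
-3549 + H(-24*6) = -3549 + (-4 - 67*(-24*6)² + 4*(-24*6))/(5*(-24*6)²) = -3549 + (⅕)*(-4 - 67*(-144)² + 4*(-144))/(-144)² = -3549 + (⅕)*(1/20736)*(-4 - 67*20736 - 576) = -3549 + (⅕)*(1/20736)*(-4 - 1389312 - 576) = -3549 + (⅕)*(1/20736)*(-1389892) = -3549 - 347473/25920 = -92337553/25920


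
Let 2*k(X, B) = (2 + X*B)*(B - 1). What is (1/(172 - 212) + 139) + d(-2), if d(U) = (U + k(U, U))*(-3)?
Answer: 6879/40 ≈ 171.98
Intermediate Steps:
k(X, B) = (-1 + B)*(2 + B*X)/2 (k(X, B) = ((2 + X*B)*(B - 1))/2 = ((2 + B*X)*(-1 + B))/2 = ((-1 + B)*(2 + B*X))/2 = (-1 + B)*(2 + B*X)/2)
d(U) = 3 - 6*U - 3*U³/2 + 3*U²/2 (d(U) = (U + (-1 + U + U*U²/2 - U*U/2))*(-3) = (U + (-1 + U + U³/2 - U²/2))*(-3) = (-1 + U³/2 + 2*U - U²/2)*(-3) = 3 - 6*U - 3*U³/2 + 3*U²/2)
(1/(172 - 212) + 139) + d(-2) = (1/(172 - 212) + 139) + (3 - 6*(-2) - 3/2*(-2)³ + (3/2)*(-2)²) = (1/(-40) + 139) + (3 + 12 - 3/2*(-8) + (3/2)*4) = (-1/40 + 139) + (3 + 12 + 12 + 6) = 5559/40 + 33 = 6879/40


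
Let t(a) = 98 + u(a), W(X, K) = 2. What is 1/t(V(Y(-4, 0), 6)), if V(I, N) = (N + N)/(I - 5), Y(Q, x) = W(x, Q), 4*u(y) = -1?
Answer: 4/391 ≈ 0.010230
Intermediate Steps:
u(y) = -¼ (u(y) = (¼)*(-1) = -¼)
Y(Q, x) = 2
V(I, N) = 2*N/(-5 + I) (V(I, N) = (2*N)/(-5 + I) = 2*N/(-5 + I))
t(a) = 391/4 (t(a) = 98 - ¼ = 391/4)
1/t(V(Y(-4, 0), 6)) = 1/(391/4) = 4/391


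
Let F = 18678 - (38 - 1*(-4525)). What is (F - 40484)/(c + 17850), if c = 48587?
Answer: -3767/9491 ≈ -0.39690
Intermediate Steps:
F = 14115 (F = 18678 - (38 + 4525) = 18678 - 1*4563 = 18678 - 4563 = 14115)
(F - 40484)/(c + 17850) = (14115 - 40484)/(48587 + 17850) = -26369/66437 = -26369*1/66437 = -3767/9491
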